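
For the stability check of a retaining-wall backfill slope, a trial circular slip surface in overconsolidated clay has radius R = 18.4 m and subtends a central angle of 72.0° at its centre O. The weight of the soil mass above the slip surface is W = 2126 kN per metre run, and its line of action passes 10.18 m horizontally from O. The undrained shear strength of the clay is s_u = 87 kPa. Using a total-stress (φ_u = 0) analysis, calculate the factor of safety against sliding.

FS = 1.71

Taking moments about the centre O, the resisting moment is provided by the undrained shear strength acting along the arc:
Arc length L_a = R·θ = 18.4·(72.0°·π/180) = 18.4·1.2566 = 23.12 m
M_R = s_u·L_a·R = 87·23.12·18.4 = 37013.9 kN·m/m
M_D = W·d = 2126·10.18 = 21642.7 kN·m/m
FS = M_R / M_D = 37013.9 / 21642.7 = 1.710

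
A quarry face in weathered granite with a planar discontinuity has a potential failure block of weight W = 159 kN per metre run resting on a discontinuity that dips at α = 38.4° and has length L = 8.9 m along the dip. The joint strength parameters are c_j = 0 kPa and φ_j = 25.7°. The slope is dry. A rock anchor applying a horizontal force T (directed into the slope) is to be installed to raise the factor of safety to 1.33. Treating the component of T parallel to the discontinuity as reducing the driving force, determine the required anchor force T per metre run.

T = 53 kN/m

Resolving forces along and normal to the sliding plane, with the horizontal anchor force T adding T·sinα to the effective normal force and T·cosα acting up the plane against the driving force:
FS = [c_jL + (W cosα + T sinα) tanφ_j] / [W sinα − T cosα]
Without the anchor: N' = 124.6 kN/m, driving T_d = 98.8 kN/m, resisting R = 0·8.9 + 124.6·tan25.7° = 60.0 kN/m, FS = 0.61.
Setting FS = 1.33 and solving for T:
1.33·(98.8 − T cos38.4°) = 60.0 + T sin38.4°·tan25.7°
T·(sin38.4°·tan25.7° + 1.33·cos38.4°) = 1.33·98.8 − 60.0
T·(0.6211·0.4813 + 1.33·0.7837) = 131.4 − 60.0 = 71.4
T·1.3413 = 71.4
T = 53.2 kN/m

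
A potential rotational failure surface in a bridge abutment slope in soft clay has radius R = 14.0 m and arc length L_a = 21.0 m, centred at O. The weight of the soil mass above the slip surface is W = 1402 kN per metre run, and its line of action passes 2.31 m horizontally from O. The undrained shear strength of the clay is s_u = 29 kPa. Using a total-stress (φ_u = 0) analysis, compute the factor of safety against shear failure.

FS = 2.63

Taking moments about the centre O, the resisting moment is provided by the undrained shear strength acting along the arc:
M_R = s_u·L_a·R = 29·21.00·14.0 = 8526.0 kN·m/m
M_D = W·d = 1402·2.31 = 3238.6 kN·m/m
FS = M_R / M_D = 8526.0 / 3238.6 = 2.633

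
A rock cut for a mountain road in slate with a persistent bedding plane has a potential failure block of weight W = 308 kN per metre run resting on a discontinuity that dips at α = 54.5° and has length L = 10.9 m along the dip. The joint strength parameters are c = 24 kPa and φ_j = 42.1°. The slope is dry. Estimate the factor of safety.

Resolving the block weight along and normal to the plane and applying the Mohr–Coulomb strength on the joint:
N' = W cosα = 308·cos54.5° = 178.9 kN/m
Driving force T = W sinα = 308·sin54.5° = 250.7 kN/m
Resisting force R = c·L + N'·tanφ_j = 24·10.9 + 178.9·tan42.1° = 261.6 + 161.6 = 423.2 kN/m
FS = R / T = 423.2 / 250.7 = 1.688

FS = 1.69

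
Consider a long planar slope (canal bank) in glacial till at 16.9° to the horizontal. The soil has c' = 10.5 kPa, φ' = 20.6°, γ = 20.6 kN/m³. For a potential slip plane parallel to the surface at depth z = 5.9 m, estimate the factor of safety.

For an infinite slope with a slip plane parallel to the surface (no pore pressure): FS = [c' + γz cos²β tanφ'] / [γz sinβ cosβ].
γz = 20.6·5.9 = 121.54 kN/m²
Numerator = 10.5 + 121.54·cos²16.9°·tan20.6° = 10.5 + 121.54·0.9155·0.3759 = 52.323 kPa
Denominator = 121.54·sin16.9°·cos16.9° = 121.54·0.2907·0.9568 = 33.806 kPa
FS = 52.323 / 33.806 = 1.548

FS = 1.55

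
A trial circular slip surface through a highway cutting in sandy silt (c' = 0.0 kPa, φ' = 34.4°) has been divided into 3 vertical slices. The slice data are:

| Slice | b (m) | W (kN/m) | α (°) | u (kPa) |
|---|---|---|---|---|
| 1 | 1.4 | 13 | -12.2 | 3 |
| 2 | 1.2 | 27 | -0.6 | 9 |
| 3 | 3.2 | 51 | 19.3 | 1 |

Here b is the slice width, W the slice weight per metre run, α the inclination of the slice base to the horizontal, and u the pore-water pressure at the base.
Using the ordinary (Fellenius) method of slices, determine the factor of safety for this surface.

FS = 3.43

Ordinary method of slices: FS = Σ[c'·Δl_i + (W_i cosα_i − u_i·Δl_i)·tanφ'] / Σ W_i sinα_i, with Δl_i = b_i / cosα_i.
Slice 1: Δl = 1.4/cos(-12.2°) = 1.432 m; N'_1 = 13·cos(-12.2°) − 3·1.432 = 8.4; c'Δl = 0.00; W sinα = -2.7
Slice 2: Δl = 1.2/cos(-0.6°) = 1.200 m; N'_2 = 27·cos(-0.6°) − 9·1.200 = 16.2; c'Δl = 0.00; W sinα = -0.3
Slice 3: Δl = 3.2/cos19.3° = 3.391 m; N'_3 = 51·cos19.3° − 1·3.391 = 44.7; c'Δl = 0.00; W sinα = 16.9
Σc'Δl = 0.0 kN/m; ΣN' = 69.4 kN/m; ΣW sinα = 13.8 kN/m
Resisting = 0.0 + 69.4·tan34.4° = 0.0 + 47.5 = 47.5 kN/m
FS = 47.5 / 13.8 = 3.434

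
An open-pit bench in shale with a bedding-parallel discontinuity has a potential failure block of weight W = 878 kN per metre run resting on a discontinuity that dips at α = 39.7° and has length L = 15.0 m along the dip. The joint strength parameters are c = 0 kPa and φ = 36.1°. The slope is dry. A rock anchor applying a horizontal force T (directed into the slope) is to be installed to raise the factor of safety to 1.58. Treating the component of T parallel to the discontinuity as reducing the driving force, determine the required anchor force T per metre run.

T = 234 kN/m

Resolving forces along and normal to the sliding plane, with the horizontal anchor force T adding T·sinα to the effective normal force and T·cosα acting up the plane against the driving force:
FS = [cL + (W cosα + T sinα) tanφ] / [W sinα − T cosα]
Without the anchor: N' = 675.5 kN/m, driving T_d = 560.8 kN/m, resisting R = 0·15.0 + 675.5·tan36.1° = 492.6 kN/m, FS = 0.88.
Setting FS = 1.58 and solving for T:
1.58·(560.8 − T cos39.7°) = 492.6 + T sin39.7°·tan36.1°
T·(sin39.7°·tan36.1° + 1.58·cos39.7°) = 1.58·560.8 − 492.6
T·(0.6388·0.7292 + 1.58·0.7694) = 886.1 − 492.6 = 393.5
T·1.6814 = 393.5
T = 234.0 kN/m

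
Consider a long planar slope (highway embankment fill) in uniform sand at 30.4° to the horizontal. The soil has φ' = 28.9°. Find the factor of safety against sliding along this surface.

FS = 0.94

For a dry cohesionless infinite slope the factor of safety is FS = tanφ' / tanβ.
FS = tan28.9° / tan30.4° = 0.5520 / 0.5867 = 0.941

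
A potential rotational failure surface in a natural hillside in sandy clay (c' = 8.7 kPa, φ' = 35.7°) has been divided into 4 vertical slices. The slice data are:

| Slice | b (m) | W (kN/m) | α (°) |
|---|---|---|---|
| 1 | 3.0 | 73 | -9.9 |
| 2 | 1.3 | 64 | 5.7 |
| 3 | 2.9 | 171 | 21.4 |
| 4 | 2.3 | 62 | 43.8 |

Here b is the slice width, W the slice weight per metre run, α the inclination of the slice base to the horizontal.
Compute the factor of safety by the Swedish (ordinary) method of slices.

Ordinary method of slices: FS = Σ[c'·Δl_i + (W_i cosα_i)·tanφ'] / Σ W_i sinα_i, with Δl_i = b_i / cosα_i.
Slice 1: Δl = 3.0/cos(-9.9°) = 3.045 m; N'_1 = 73·cos(-9.9°) = 71.9; c'Δl = 26.49; W sinα = -12.6
Slice 2: Δl = 1.3/cos5.7° = 1.306 m; N'_2 = 64·cos5.7° = 63.7; c'Δl = 11.37; W sinα = 6.4
Slice 3: Δl = 2.9/cos21.4° = 3.115 m; N'_3 = 171·cos21.4° = 159.2; c'Δl = 27.10; W sinα = 62.4
Slice 4: Δl = 2.3/cos43.8° = 3.187 m; N'_4 = 62·cos43.8° = 44.7; c'Δl = 27.72; W sinα = 42.9
Σc'Δl = 92.7 kN/m; ΣN' = 339.6 kN/m; ΣW sinα = 99.1 kN/m
Resisting = 92.7 + 339.6·tan35.7° = 92.7 + 244.0 = 336.7 kN/m
FS = 336.7 / 99.1 = 3.397

FS = 3.40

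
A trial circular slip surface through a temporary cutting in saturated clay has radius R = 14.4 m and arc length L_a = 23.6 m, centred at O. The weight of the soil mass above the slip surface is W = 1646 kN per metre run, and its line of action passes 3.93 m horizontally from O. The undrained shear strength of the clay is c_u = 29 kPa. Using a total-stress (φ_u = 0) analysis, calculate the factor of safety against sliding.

FS = 1.52

Taking moments about the centre O, the resisting moment is provided by the undrained shear strength acting along the arc:
M_R = c_u·L_a·R = 29·23.60·14.4 = 9855.4 kN·m/m
M_D = W·d = 1646·3.93 = 6468.8 kN·m/m
FS = M_R / M_D = 9855.4 / 6468.8 = 1.524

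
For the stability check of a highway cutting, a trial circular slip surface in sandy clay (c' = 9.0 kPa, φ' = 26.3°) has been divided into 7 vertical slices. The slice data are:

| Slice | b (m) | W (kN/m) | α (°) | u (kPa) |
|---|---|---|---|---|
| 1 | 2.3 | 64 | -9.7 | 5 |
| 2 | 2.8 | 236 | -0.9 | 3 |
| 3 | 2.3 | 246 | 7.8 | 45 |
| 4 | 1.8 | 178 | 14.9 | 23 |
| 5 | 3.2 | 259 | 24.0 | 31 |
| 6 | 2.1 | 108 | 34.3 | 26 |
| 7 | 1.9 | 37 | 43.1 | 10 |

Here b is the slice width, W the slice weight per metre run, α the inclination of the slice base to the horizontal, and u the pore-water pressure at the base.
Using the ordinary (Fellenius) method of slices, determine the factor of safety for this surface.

Ordinary method of slices: FS = Σ[c'·Δl_i + (W_i cosα_i − u_i·Δl_i)·tanφ'] / Σ W_i sinα_i, with Δl_i = b_i / cosα_i.
Slice 1: Δl = 2.3/cos(-9.7°) = 2.333 m; N'_1 = 64·cos(-9.7°) − 5·2.333 = 51.4; c'Δl = 21.00; W sinα = -10.8
Slice 2: Δl = 2.8/cos(-0.9°) = 2.800 m; N'_2 = 236·cos(-0.9°) − 3·2.800 = 227.6; c'Δl = 25.20; W sinα = -3.7
Slice 3: Δl = 2.3/cos7.8° = 2.321 m; N'_3 = 246·cos7.8° − 45·2.321 = 139.3; c'Δl = 20.89; W sinα = 33.4
Slice 4: Δl = 1.8/cos14.9° = 1.863 m; N'_4 = 178·cos14.9° − 23·1.863 = 129.2; c'Δl = 16.76; W sinα = 45.8
Slice 5: Δl = 3.2/cos24.0° = 3.503 m; N'_5 = 259·cos24.0° − 31·3.503 = 128.0; c'Δl = 31.53; W sinα = 105.3
Slice 6: Δl = 2.1/cos34.3° = 2.542 m; N'_6 = 108·cos34.3° − 26·2.542 = 23.1; c'Δl = 22.88; W sinα = 60.9
Slice 7: Δl = 1.9/cos43.1° = 2.602 m; N'_7 = 37·cos43.1° − 10·2.602 = 1.0; c'Δl = 23.42; W sinα = 25.3
Σc'Δl = 161.7 kN/m; ΣN' = 699.6 kN/m; ΣW sinα = 256.2 kN/m
Resisting = 161.7 + 699.6·tan26.3° = 161.7 + 345.7 = 507.4 kN/m
FS = 507.4 / 256.2 = 1.981

FS = 1.98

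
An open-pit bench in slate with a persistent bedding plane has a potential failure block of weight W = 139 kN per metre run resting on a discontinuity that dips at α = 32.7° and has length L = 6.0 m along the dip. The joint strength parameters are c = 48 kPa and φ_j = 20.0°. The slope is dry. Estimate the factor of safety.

Resolving the block weight along and normal to the plane and applying the Mohr–Coulomb strength on the joint:
N' = W cosα = 139·cos32.7° = 117.0 kN/m
Driving force T = W sinα = 139·sin32.7° = 75.1 kN/m
Resisting force R = c·L + N'·tanφ_j = 48·6.0 + 117.0·tan20.0° = 288.0 + 42.6 = 330.6 kN/m
FS = R / T = 330.6 / 75.1 = 4.402

FS = 4.40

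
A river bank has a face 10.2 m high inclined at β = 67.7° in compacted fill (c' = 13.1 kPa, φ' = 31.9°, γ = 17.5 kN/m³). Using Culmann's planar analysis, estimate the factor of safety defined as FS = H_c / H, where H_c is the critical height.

H_c = (4c'/γ) · sinβ cosφ' / [1 − cos(β − φ')]
    = (4·13.1/17.5) · sin67.7°·cos31.9° / [1 − cos35.8°]
    = 2.994 · 0.7855 / 0.1889 = 12.45 m
FS = H_c / H = 12.45 / 10.2 = 1.220

FS = 1.22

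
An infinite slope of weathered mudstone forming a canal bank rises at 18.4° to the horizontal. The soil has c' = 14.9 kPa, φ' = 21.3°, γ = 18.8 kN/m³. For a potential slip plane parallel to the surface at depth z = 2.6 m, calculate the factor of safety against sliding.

FS = 2.19

For an infinite slope with a slip plane parallel to the surface (no pore pressure): FS = [c' + γz cos²β tanφ'] / [γz sinβ cosβ].
γz = 18.8·2.6 = 48.88 kN/m²
Numerator = 14.9 + 48.88·cos²18.4°·tan21.3° = 14.9 + 48.88·0.9004·0.3899 = 32.059 kPa
Denominator = 48.88·sin18.4°·cos18.4° = 48.88·0.3156·0.9489 = 14.640 kPa
FS = 32.059 / 14.640 = 2.190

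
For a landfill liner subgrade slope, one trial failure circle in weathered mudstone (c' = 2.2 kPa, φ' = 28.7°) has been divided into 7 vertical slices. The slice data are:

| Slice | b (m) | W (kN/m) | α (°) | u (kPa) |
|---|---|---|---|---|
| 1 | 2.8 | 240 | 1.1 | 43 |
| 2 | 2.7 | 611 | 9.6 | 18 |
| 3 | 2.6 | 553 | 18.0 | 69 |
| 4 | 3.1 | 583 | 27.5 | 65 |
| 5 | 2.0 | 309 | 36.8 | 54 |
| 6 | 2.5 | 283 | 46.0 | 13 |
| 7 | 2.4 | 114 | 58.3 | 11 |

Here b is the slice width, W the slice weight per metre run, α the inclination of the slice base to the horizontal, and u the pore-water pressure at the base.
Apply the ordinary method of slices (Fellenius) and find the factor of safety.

FS = 0.88

Ordinary method of slices: FS = Σ[c'·Δl_i + (W_i cosα_i − u_i·Δl_i)·tanφ'] / Σ W_i sinα_i, with Δl_i = b_i / cosα_i.
Slice 1: Δl = 2.8/cos1.1° = 2.801 m; N'_1 = 240·cos1.1° − 43·2.801 = 119.5; c'Δl = 6.16; W sinα = 4.6
Slice 2: Δl = 2.7/cos9.6° = 2.738 m; N'_2 = 611·cos9.6° − 18·2.738 = 553.2; c'Δl = 6.02; W sinα = 101.9
Slice 3: Δl = 2.6/cos18.0° = 2.734 m; N'_3 = 553·cos18.0° − 69·2.734 = 337.3; c'Δl = 6.01; W sinα = 170.9
Slice 4: Δl = 3.1/cos27.5° = 3.495 m; N'_4 = 583·cos27.5° − 65·3.495 = 290.0; c'Δl = 7.69; W sinα = 269.2
Slice 5: Δl = 2.0/cos36.8° = 2.498 m; N'_5 = 309·cos36.8° − 54·2.498 = 112.5; c'Δl = 5.49; W sinα = 185.1
Slice 6: Δl = 2.5/cos46.0° = 3.599 m; N'_6 = 283·cos46.0° − 13·3.599 = 149.8; c'Δl = 7.92; W sinα = 203.6
Slice 7: Δl = 2.4/cos58.3° = 4.567 m; N'_7 = 114·cos58.3° − 11·4.567 = 9.7; c'Δl = 10.05; W sinα = 97.0
Σc'Δl = 49.3 kN/m; ΣN' = 1572.0 kN/m; ΣW sinα = 1032.3 kN/m
Resisting = 49.3 + 1572.0·tan28.7° = 49.3 + 860.6 = 910.0 kN/m
FS = 910.0 / 1032.3 = 0.882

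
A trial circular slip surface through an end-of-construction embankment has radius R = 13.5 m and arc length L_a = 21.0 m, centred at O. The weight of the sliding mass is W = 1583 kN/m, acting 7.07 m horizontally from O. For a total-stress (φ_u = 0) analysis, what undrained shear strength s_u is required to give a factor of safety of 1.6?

s_u = 63.2 kPa

FS = s_u·L_a·R / (W·d), so s_u = FS·W·d / (L_a·R).
s_u = 1.6·1583·7.07 / (21.00·13.5) = 17906.9 / 283.50 = 63.16 kPa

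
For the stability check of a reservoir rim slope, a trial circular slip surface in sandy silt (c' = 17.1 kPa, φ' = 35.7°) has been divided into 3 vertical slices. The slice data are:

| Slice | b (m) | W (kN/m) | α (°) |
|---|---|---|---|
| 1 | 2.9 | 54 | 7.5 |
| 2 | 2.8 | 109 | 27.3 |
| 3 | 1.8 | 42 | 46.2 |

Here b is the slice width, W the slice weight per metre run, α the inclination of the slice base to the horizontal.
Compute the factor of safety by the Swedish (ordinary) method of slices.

Ordinary method of slices: FS = Σ[c'·Δl_i + (W_i cosα_i)·tanφ'] / Σ W_i sinα_i, with Δl_i = b_i / cosα_i.
Slice 1: Δl = 2.9/cos7.5° = 2.925 m; N'_1 = 54·cos7.5° = 53.5; c'Δl = 50.02; W sinα = 7.0
Slice 2: Δl = 2.8/cos27.3° = 3.151 m; N'_2 = 109·cos27.3° = 96.9; c'Δl = 53.88; W sinα = 50.0
Slice 3: Δl = 1.8/cos46.2° = 2.601 m; N'_3 = 42·cos46.2° = 29.1; c'Δl = 44.47; W sinα = 30.3
Σc'Δl = 148.4 kN/m; ΣN' = 179.5 kN/m; ΣW sinα = 87.4 kN/m
Resisting = 148.4 + 179.5·tan35.7° = 148.4 + 129.0 = 277.3 kN/m
FS = 277.3 / 87.4 = 3.175

FS = 3.17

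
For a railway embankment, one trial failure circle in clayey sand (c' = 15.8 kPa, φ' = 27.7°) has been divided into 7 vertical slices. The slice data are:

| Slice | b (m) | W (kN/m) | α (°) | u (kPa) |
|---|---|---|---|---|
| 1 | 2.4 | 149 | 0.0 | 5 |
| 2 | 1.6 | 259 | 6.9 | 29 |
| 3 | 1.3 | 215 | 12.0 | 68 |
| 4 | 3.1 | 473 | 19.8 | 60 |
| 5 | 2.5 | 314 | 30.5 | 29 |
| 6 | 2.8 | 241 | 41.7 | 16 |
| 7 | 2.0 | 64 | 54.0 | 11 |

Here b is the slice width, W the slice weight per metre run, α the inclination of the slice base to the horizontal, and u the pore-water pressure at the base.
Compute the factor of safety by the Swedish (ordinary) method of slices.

Ordinary method of slices: FS = Σ[c'·Δl_i + (W_i cosα_i − u_i·Δl_i)·tanφ'] / Σ W_i sinα_i, with Δl_i = b_i / cosα_i.
Slice 1: Δl = 2.4/cos0.0° = 2.400 m; N'_1 = 149·cos0.0° − 5·2.400 = 137.0; c'Δl = 37.92; W sinα = 0.0
Slice 2: Δl = 1.6/cos6.9° = 1.612 m; N'_2 = 259·cos6.9° − 29·1.612 = 210.4; c'Δl = 25.46; W sinα = 31.1
Slice 3: Δl = 1.3/cos12.0° = 1.329 m; N'_3 = 215·cos12.0° − 68·1.329 = 119.9; c'Δl = 21.00; W sinα = 44.7
Slice 4: Δl = 3.1/cos19.8° = 3.295 m; N'_4 = 473·cos19.8° − 60·3.295 = 247.3; c'Δl = 52.06; W sinα = 160.2
Slice 5: Δl = 2.5/cos30.5° = 2.901 m; N'_5 = 314·cos30.5° − 29·2.901 = 186.4; c'Δl = 45.84; W sinα = 159.4
Slice 6: Δl = 2.8/cos41.7° = 3.750 m; N'_6 = 241·cos41.7° − 16·3.750 = 119.9; c'Δl = 59.25; W sinα = 160.3
Slice 7: Δl = 2.0/cos54.0° = 3.403 m; N'_7 = 64·cos54.0° − 11·3.403 = 0.2; c'Δl = 53.76; W sinα = 51.8
Σc'Δl = 295.3 kN/m; ΣN' = 1021.2 kN/m; ΣW sinα = 607.5 kN/m
Resisting = 295.3 + 1021.2·tan27.7° = 295.3 + 536.1 = 831.4 kN/m
FS = 831.4 / 607.5 = 1.369

FS = 1.37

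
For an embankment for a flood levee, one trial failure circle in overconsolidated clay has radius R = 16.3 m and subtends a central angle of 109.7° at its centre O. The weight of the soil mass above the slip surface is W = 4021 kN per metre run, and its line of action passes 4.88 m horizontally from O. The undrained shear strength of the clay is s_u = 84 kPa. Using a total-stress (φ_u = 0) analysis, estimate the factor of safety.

Taking moments about the centre O, the resisting moment is provided by the undrained shear strength acting along the arc:
Arc length L_a = R·θ = 16.3·(109.7°·π/180) = 16.3·1.9146 = 31.21 m
M_R = s_u·L_a·R = 84·31.21·16.3 = 42730.6 kN·m/m
M_D = W·d = 4021·4.88 = 19622.5 kN·m/m
FS = M_R / M_D = 42730.6 / 19622.5 = 2.178

FS = 2.18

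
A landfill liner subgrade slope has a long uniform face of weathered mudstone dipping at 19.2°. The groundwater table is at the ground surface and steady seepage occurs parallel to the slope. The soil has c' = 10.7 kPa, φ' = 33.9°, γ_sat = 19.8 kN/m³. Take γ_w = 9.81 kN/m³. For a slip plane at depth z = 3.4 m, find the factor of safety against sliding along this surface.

FS = 1.49

With seepage parallel to the slope and the water table at the surface, the effective normal stress on the slip plane uses the buoyant unit weight γ' = γ_sat − γ_w while the driving shear stress uses γ_sat:
FS = [c' + γ' z cos²β tanφ'] / [γ_sat z sinβ cosβ]
γ' = 19.8 − 9.81 = 9.99 kN/m³
Numerator = 10.7 + 9.99·3.4·cos²19.2°·tan33.9° = 10.7 + 9.99·3.4·0.8918·0.6720 = 31.056 kPa
Denominator = 19.8·3.4·sin19.2°·cos19.2° = 19.8·3.4·0.3289·0.9444 = 20.908 kPa
FS = 31.056 / 20.908 = 1.485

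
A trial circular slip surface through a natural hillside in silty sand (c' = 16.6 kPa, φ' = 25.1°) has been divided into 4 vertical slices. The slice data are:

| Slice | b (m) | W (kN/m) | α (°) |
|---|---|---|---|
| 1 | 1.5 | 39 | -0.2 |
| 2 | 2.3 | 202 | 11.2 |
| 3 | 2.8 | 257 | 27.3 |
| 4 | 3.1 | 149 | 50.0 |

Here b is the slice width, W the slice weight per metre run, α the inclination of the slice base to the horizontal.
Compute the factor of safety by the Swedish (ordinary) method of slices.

FS = 1.69

Ordinary method of slices: FS = Σ[c'·Δl_i + (W_i cosα_i)·tanφ'] / Σ W_i sinα_i, with Δl_i = b_i / cosα_i.
Slice 1: Δl = 1.5/cos(-0.2°) = 1.500 m; N'_1 = 39·cos(-0.2°) = 39.0; c'Δl = 24.90; W sinα = -0.1
Slice 2: Δl = 2.3/cos11.2° = 2.345 m; N'_2 = 202·cos11.2° = 198.2; c'Δl = 38.92; W sinα = 39.2
Slice 3: Δl = 2.8/cos27.3° = 3.151 m; N'_3 = 257·cos27.3° = 228.4; c'Δl = 52.31; W sinα = 117.9
Slice 4: Δl = 3.1/cos50.0° = 4.823 m; N'_4 = 149·cos50.0° = 95.8; c'Δl = 80.06; W sinα = 114.1
Σc'Δl = 196.2 kN/m; ΣN' = 561.3 kN/m; ΣW sinα = 271.1 kN/m
Resisting = 196.2 + 561.3·tan25.1° = 196.2 + 262.9 = 459.1 kN/m
FS = 459.1 / 271.1 = 1.693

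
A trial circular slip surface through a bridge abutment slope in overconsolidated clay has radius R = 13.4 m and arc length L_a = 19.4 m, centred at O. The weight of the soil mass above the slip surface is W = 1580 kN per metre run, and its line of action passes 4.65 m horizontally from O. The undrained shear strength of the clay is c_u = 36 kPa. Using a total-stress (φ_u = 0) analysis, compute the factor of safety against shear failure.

FS = 1.27

Taking moments about the centre O, the resisting moment is provided by the undrained shear strength acting along the arc:
M_R = c_u·L_a·R = 36·19.40·13.4 = 9358.6 kN·m/m
M_D = W·d = 1580·4.65 = 7347.0 kN·m/m
FS = M_R / M_D = 9358.6 / 7347.0 = 1.274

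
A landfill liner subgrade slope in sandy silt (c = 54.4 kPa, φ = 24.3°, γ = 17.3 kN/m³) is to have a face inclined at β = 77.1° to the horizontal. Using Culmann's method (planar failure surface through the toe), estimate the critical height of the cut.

H_c = 28.26 m

Culmann's analysis gives the critical failure plane at α_cr = (β + φ)/2 = (77.1 + 24.3)/2 = 50.7°, and the critical height
H_c = (4c/γ) · sinβ cosφ / [1 − cos(β − φ)]
    = (4·54.4/17.3) · sin77.1°·cos24.3° / [1 − cos(52.8°)]
    = 12.578 · 0.9748·0.9114 / [1 − 0.6046]
    = 12.578 · 0.8884 / 0.3954
    = 28.26 m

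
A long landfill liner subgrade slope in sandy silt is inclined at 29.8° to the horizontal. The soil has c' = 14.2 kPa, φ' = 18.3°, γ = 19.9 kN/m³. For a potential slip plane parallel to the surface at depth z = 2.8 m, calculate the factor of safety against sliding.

For an infinite slope with a slip plane parallel to the surface (no pore pressure): FS = [c' + γz cos²β tanφ'] / [γz sinβ cosβ].
γz = 19.9·2.8 = 55.72 kN/m²
Numerator = 14.2 + 55.72·cos²29.8°·tan18.3° = 14.2 + 55.72·0.7530·0.3307 = 28.076 kPa
Denominator = 55.72·sin29.8°·cos29.8° = 55.72·0.4970·0.8678 = 24.030 kPa
FS = 28.076 / 24.030 = 1.168

FS = 1.17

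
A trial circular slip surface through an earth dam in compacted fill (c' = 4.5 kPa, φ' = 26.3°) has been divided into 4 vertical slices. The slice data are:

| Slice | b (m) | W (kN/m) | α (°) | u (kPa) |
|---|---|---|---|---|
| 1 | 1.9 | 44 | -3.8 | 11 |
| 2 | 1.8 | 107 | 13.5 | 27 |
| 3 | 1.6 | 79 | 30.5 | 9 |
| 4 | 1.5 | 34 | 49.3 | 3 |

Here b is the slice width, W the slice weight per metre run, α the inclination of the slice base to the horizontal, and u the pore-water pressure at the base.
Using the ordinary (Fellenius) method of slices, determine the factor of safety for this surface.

Ordinary method of slices: FS = Σ[c'·Δl_i + (W_i cosα_i − u_i·Δl_i)·tanφ'] / Σ W_i sinα_i, with Δl_i = b_i / cosα_i.
Slice 1: Δl = 1.9/cos(-3.8°) = 1.904 m; N'_1 = 44·cos(-3.8°) − 11·1.904 = 23.0; c'Δl = 8.57; W sinα = -2.9
Slice 2: Δl = 1.8/cos13.5° = 1.851 m; N'_2 = 107·cos13.5° − 27·1.851 = 54.1; c'Δl = 8.33; W sinα = 25.0
Slice 3: Δl = 1.6/cos30.5° = 1.857 m; N'_3 = 79·cos30.5° − 9·1.857 = 51.4; c'Δl = 8.36; W sinα = 40.1
Slice 4: Δl = 1.5/cos49.3° = 2.300 m; N'_4 = 34·cos49.3° − 3·2.300 = 15.3; c'Δl = 10.35; W sinα = 25.8
Σc'Δl = 35.6 kN/m; ΣN' = 143.6 kN/m; ΣW sinα = 87.9 kN/m
Resisting = 35.6 + 143.6·tan26.3° = 35.6 + 71.0 = 106.6 kN/m
FS = 106.6 / 87.9 = 1.212

FS = 1.21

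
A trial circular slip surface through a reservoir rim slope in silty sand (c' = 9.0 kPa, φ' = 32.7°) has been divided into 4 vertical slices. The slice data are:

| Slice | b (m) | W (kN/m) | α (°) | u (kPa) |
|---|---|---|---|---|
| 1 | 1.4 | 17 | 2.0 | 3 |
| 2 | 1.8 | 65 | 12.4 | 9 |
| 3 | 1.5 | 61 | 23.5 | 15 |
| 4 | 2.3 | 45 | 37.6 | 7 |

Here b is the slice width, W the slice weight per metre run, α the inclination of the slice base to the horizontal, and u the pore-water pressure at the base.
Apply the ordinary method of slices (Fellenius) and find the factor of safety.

Ordinary method of slices: FS = Σ[c'·Δl_i + (W_i cosα_i − u_i·Δl_i)·tanφ'] / Σ W_i sinα_i, with Δl_i = b_i / cosα_i.
Slice 1: Δl = 1.4/cos2.0° = 1.401 m; N'_1 = 17·cos2.0° − 3·1.401 = 12.8; c'Δl = 12.61; W sinα = 0.6
Slice 2: Δl = 1.8/cos12.4° = 1.843 m; N'_2 = 65·cos12.4° − 9·1.843 = 46.9; c'Δl = 16.59; W sinα = 14.0
Slice 3: Δl = 1.5/cos23.5° = 1.636 m; N'_3 = 61·cos23.5° − 15·1.636 = 31.4; c'Δl = 14.72; W sinα = 24.3
Slice 4: Δl = 2.3/cos37.6° = 2.903 m; N'_4 = 45·cos37.6° − 7·2.903 = 15.3; c'Δl = 26.13; W sinα = 27.5
Σc'Δl = 70.0 kN/m; ΣN' = 106.4 kN/m; ΣW sinα = 66.3 kN/m
Resisting = 70.0 + 106.4·tan32.7° = 70.0 + 68.3 = 138.4 kN/m
FS = 138.4 / 66.3 = 2.086

FS = 2.09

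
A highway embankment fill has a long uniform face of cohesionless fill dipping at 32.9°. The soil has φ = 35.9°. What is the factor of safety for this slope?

For a dry cohesionless infinite slope the factor of safety is FS = tanφ / tanβ.
FS = tan35.9° / tan32.9° = 0.7239 / 0.6469 = 1.119

FS = 1.12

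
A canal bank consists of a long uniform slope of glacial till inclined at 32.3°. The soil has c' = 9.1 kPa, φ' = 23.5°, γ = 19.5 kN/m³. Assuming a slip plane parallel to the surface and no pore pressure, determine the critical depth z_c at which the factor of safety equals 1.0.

z_c = 3.31 m

Setting FS = 1.00 in FS = [c' + γz cos²β tanφ'] / [γz sinβ cosβ] and solving for z:
z = c' / [γ cosβ (FS·sinβ − cosβ·tanφ')]
  = 9.1 / [19.5·cos32.3°·(1.00·sin32.3° − cos32.3°·tan23.5°)]
  = 9.1 / [19.5·0.8453·(1.00·0.5344 − 0.8453·0.4348)]
  = 9.1 / 2.7497 = 3.309 m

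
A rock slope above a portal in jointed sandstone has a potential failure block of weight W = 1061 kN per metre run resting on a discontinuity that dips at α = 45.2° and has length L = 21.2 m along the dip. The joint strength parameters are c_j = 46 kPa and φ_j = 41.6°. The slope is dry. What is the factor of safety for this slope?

FS = 2.18

Resolving the block weight along and normal to the plane and applying the Mohr–Coulomb strength on the joint:
N' = W cosα = 1061·cos45.2° = 747.6 kN/m
Driving force T = W sinα = 1061·sin45.2° = 752.9 kN/m
Resisting force R = c_j·L + N'·tanφ_j = 46·21.2 + 747.6·tan41.6° = 975.2 + 663.8 = 1639.0 kN/m
FS = R / T = 1639.0 / 752.9 = 2.177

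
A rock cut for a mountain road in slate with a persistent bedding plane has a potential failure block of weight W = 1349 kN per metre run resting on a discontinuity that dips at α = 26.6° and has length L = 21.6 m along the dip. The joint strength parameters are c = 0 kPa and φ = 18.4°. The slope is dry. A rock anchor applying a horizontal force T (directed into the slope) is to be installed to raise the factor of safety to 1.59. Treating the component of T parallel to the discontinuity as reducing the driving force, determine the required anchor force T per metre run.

T = 356 kN/m

Resolving forces along and normal to the sliding plane, with the horizontal anchor force T adding T·sinα to the effective normal force and T·cosα acting up the plane against the driving force:
FS = [cL + (W cosα + T sinα) tanφ] / [W sinα − T cosα]
Without the anchor: N' = 1206.2 kN/m, driving T_d = 604.0 kN/m, resisting R = 0·21.6 + 1206.2·tan18.4° = 401.3 kN/m, FS = 0.66.
Setting FS = 1.59 and solving for T:
1.59·(604.0 − T cos26.6°) = 401.3 + T sin26.6°·tan18.4°
T·(sin26.6°·tan18.4° + 1.59·cos26.6°) = 1.59·604.0 − 401.3
T·(0.4478·0.3327 + 1.59·0.8942) = 960.4 − 401.3 = 559.1
T·1.5707 = 559.1
T = 356.0 kN/m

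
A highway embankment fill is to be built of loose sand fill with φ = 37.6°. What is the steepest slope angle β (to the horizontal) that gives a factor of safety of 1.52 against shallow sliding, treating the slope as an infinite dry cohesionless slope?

For an infinite dry cohesionless slope FS = tanφ/tanβ, so tanβ = tanφ / FS.
tanβ = tan37.6° / 1.52 = 0.7701 / 1.52 = 0.5066
β = arctan(0.5066) = 26.87°

β = 26.9°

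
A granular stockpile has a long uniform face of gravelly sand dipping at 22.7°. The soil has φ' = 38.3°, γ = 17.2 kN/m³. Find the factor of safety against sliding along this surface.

For a dry cohesionless infinite slope the factor of safety is FS = tanφ' / tanβ.
FS = tan38.3° / tan22.7° = 0.7898 / 0.4183 = 1.888

FS = 1.89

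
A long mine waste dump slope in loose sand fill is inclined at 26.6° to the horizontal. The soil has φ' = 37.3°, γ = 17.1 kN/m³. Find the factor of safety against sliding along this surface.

FS = 1.52

For a dry cohesionless infinite slope the factor of safety is FS = tanφ' / tanβ.
FS = tan37.3° / tan26.6° = 0.7618 / 0.5008 = 1.521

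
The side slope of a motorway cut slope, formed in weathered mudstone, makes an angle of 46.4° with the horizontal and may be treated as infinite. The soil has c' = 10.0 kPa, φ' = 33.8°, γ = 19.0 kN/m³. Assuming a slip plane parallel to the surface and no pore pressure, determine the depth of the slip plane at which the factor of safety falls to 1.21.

Setting FS = 1.21 in FS = [c' + γz cos²β tanφ'] / [γz sinβ cosβ] and solving for z:
z = c' / [γ cosβ (FS·sinβ − cosβ·tanφ')]
  = 10.0 / [19.0·cos46.4°·(1.21·sin46.4° − cos46.4°·tan33.8°)]
  = 10.0 / [19.0·0.6896·(1.21·0.7242 − 0.6896·0.6694)]
  = 10.0 / 5.4323 = 1.841 m

z = 1.84 m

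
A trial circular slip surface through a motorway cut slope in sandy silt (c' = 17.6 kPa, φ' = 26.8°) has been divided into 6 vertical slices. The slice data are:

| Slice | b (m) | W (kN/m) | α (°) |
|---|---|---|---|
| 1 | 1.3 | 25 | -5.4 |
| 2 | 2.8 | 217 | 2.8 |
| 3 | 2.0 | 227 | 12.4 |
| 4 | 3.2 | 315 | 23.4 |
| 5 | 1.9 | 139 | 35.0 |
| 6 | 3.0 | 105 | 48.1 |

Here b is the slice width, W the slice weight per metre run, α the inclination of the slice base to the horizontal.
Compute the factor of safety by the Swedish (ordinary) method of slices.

Ordinary method of slices: FS = Σ[c'·Δl_i + (W_i cosα_i)·tanφ'] / Σ W_i sinα_i, with Δl_i = b_i / cosα_i.
Slice 1: Δl = 1.3/cos(-5.4°) = 1.306 m; N'_1 = 25·cos(-5.4°) = 24.9; c'Δl = 22.98; W sinα = -2.4
Slice 2: Δl = 2.8/cos2.8° = 2.803 m; N'_2 = 217·cos2.8° = 216.7; c'Δl = 49.34; W sinα = 10.6
Slice 3: Δl = 2.0/cos12.4° = 2.048 m; N'_3 = 227·cos12.4° = 221.7; c'Δl = 36.04; W sinα = 48.7
Slice 4: Δl = 3.2/cos23.4° = 3.487 m; N'_4 = 315·cos23.4° = 289.1; c'Δl = 61.37; W sinα = 125.1
Slice 5: Δl = 1.9/cos35.0° = 2.319 m; N'_5 = 139·cos35.0° = 113.9; c'Δl = 40.82; W sinα = 79.7
Slice 6: Δl = 3.0/cos48.1° = 4.492 m; N'_6 = 105·cos48.1° = 70.1; c'Δl = 79.06; W sinα = 78.2
Σc'Δl = 289.6 kN/m; ΣN' = 936.4 kN/m; ΣW sinα = 340.0 kN/m
Resisting = 289.6 + 936.4·tan26.8° = 289.6 + 473.0 = 762.6 kN/m
FS = 762.6 / 340.0 = 2.243

FS = 2.24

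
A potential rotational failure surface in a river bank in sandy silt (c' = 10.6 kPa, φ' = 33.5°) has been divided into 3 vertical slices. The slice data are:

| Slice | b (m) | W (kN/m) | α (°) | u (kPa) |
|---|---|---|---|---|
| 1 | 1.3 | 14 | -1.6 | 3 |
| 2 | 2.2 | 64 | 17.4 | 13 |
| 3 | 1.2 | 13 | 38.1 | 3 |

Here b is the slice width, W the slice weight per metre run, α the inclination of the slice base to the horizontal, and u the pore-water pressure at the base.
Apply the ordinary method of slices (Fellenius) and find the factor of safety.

Ordinary method of slices: FS = Σ[c'·Δl_i + (W_i cosα_i − u_i·Δl_i)·tanφ'] / Σ W_i sinα_i, with Δl_i = b_i / cosα_i.
Slice 1: Δl = 1.3/cos(-1.6°) = 1.301 m; N'_1 = 14·cos(-1.6°) − 3·1.301 = 10.1; c'Δl = 13.79; W sinα = -0.4
Slice 2: Δl = 2.2/cos17.4° = 2.305 m; N'_2 = 64·cos17.4° − 13·2.305 = 31.1; c'Δl = 24.44; W sinα = 19.1
Slice 3: Δl = 1.2/cos38.1° = 1.525 m; N'_3 = 13·cos38.1° − 3·1.525 = 5.7; c'Δl = 16.16; W sinα = 8.0
Σc'Δl = 54.4 kN/m; ΣN' = 46.8 kN/m; ΣW sinα = 26.8 kN/m
Resisting = 54.4 + 46.8·tan33.5° = 54.4 + 31.0 = 85.4 kN/m
FS = 85.4 / 26.8 = 3.190

FS = 3.19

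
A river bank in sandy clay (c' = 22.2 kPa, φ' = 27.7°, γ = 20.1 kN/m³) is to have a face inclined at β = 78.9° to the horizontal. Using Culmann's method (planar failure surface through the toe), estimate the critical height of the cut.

Culmann's analysis gives the critical failure plane at α_cr = (β + φ')/2 = (78.9 + 27.7)/2 = 53.3°, and the critical height
H_c = (4c'/γ) · sinβ cosφ' / [1 − cos(β − φ')]
    = (4·22.2/20.1) · sin78.9°·cos27.7° / [1 − cos(51.2°)]
    = 4.418 · 0.9813·0.8854 / [1 − 0.6266]
    = 4.418 · 0.8688 / 0.3734
    = 10.28 m

H_c = 10.28 m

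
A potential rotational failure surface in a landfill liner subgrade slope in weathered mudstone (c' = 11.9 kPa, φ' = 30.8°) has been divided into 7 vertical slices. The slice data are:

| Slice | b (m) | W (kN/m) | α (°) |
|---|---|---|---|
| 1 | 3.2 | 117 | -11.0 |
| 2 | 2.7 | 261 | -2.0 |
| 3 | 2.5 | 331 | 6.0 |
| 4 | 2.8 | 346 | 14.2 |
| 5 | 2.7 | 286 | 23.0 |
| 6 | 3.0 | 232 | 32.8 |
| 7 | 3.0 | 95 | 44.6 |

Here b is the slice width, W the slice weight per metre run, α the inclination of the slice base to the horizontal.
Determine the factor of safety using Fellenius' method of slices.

Ordinary method of slices: FS = Σ[c'·Δl_i + (W_i cosα_i)·tanφ'] / Σ W_i sinα_i, with Δl_i = b_i / cosα_i.
Slice 1: Δl = 3.2/cos(-11.0°) = 3.260 m; N'_1 = 117·cos(-11.0°) = 114.9; c'Δl = 38.79; W sinα = -22.3
Slice 2: Δl = 2.7/cos(-2.0°) = 2.702 m; N'_2 = 261·cos(-2.0°) = 260.8; c'Δl = 32.15; W sinα = -9.1
Slice 3: Δl = 2.5/cos6.0° = 2.514 m; N'_3 = 331·cos6.0° = 329.2; c'Δl = 29.91; W sinα = 34.6
Slice 4: Δl = 2.8/cos14.2° = 2.888 m; N'_4 = 346·cos14.2° = 335.4; c'Δl = 34.37; W sinα = 84.9
Slice 5: Δl = 2.7/cos23.0° = 2.933 m; N'_5 = 286·cos23.0° = 263.3; c'Δl = 34.90; W sinα = 111.7
Slice 6: Δl = 3.0/cos32.8° = 3.569 m; N'_6 = 232·cos32.8° = 195.0; c'Δl = 42.47; W sinα = 125.7
Slice 7: Δl = 3.0/cos44.6° = 4.213 m; N'_7 = 95·cos44.6° = 67.6; c'Δl = 50.14; W sinα = 66.7
Σc'Δl = 262.7 kN/m; ΣN' = 1566.2 kN/m; ΣW sinα = 392.2 kN/m
Resisting = 262.7 + 1566.2·tan30.8° = 262.7 + 933.7 = 1196.4 kN/m
FS = 1196.4 / 392.2 = 3.051

FS = 3.05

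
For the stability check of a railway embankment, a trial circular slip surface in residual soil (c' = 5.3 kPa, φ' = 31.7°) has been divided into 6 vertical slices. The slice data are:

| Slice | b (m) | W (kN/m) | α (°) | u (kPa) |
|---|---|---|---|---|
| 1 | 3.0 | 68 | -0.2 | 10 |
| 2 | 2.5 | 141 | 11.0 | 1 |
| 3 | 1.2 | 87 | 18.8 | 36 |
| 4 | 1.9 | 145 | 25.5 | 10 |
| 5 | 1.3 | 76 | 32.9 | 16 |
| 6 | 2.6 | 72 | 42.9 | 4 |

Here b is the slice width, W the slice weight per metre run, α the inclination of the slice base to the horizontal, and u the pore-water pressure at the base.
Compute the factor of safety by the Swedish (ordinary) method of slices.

Ordinary method of slices: FS = Σ[c'·Δl_i + (W_i cosα_i − u_i·Δl_i)·tanφ'] / Σ W_i sinα_i, with Δl_i = b_i / cosα_i.
Slice 1: Δl = 3.0/cos(-0.2°) = 3.000 m; N'_1 = 68·cos(-0.2°) − 10·3.000 = 38.0; c'Δl = 15.90; W sinα = -0.2
Slice 2: Δl = 2.5/cos11.0° = 2.547 m; N'_2 = 141·cos11.0° − 1·2.547 = 135.9; c'Δl = 13.50; W sinα = 26.9
Slice 3: Δl = 1.2/cos18.8° = 1.268 m; N'_3 = 87·cos18.8° − 36·1.268 = 36.7; c'Δl = 6.72; W sinα = 28.0
Slice 4: Δl = 1.9/cos25.5° = 2.105 m; N'_4 = 145·cos25.5° − 10·2.105 = 109.8; c'Δl = 11.16; W sinα = 62.4
Slice 5: Δl = 1.3/cos32.9° = 1.548 m; N'_5 = 76·cos32.9° − 16·1.548 = 39.0; c'Δl = 8.21; W sinα = 41.3
Slice 6: Δl = 2.6/cos42.9° = 3.549 m; N'_6 = 72·cos42.9° − 4·3.549 = 38.5; c'Δl = 18.81; W sinα = 49.0
Σc'Δl = 74.3 kN/m; ΣN' = 398.0 kN/m; ΣW sinα = 207.4 kN/m
Resisting = 74.3 + 398.0·tan31.7° = 74.3 + 245.8 = 320.1 kN/m
FS = 320.1 / 207.4 = 1.543

FS = 1.54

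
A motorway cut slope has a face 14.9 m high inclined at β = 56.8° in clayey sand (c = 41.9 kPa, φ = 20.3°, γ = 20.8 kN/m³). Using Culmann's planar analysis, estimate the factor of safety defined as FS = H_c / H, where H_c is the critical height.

H_c = (4c/γ) · sinβ cosφ / [1 − cos(β − φ)]
    = (4·41.9/20.8) · sin56.8°·cos20.3° / [1 − cos36.5°]
    = 8.058 · 0.7848 / 0.1961 = 32.24 m
FS = H_c / H = 32.24 / 14.9 = 2.164

FS = 2.16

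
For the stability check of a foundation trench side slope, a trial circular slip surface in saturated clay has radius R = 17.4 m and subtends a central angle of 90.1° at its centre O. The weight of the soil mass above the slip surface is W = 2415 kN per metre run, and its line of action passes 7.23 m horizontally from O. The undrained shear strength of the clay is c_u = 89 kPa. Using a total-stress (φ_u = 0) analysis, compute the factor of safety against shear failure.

FS = 2.43

Taking moments about the centre O, the resisting moment is provided by the undrained shear strength acting along the arc:
Arc length L_a = R·θ = 17.4·(90.1°·π/180) = 17.4·1.5725 = 27.36 m
M_R = c_u·L_a·R = 89·27.36·17.4 = 42373.1 kN·m/m
M_D = W·d = 2415·7.23 = 17460.5 kN·m/m
FS = M_R / M_D = 42373.1 / 17460.5 = 2.427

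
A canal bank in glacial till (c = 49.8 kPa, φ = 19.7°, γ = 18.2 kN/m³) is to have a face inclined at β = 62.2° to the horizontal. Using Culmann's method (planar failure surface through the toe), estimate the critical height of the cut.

H_c = 34.69 m

Culmann's analysis gives the critical failure plane at α_cr = (β + φ)/2 = (62.2 + 19.7)/2 = 41.0°, and the critical height
H_c = (4c/γ) · sinβ cosφ / [1 − cos(β − φ)]
    = (4·49.8/18.2) · sin62.2°·cos19.7° / [1 − cos(42.5°)]
    = 10.945 · 0.8846·0.9415 / [1 − 0.7373]
    = 10.945 · 0.8328 / 0.2627
    = 34.69 m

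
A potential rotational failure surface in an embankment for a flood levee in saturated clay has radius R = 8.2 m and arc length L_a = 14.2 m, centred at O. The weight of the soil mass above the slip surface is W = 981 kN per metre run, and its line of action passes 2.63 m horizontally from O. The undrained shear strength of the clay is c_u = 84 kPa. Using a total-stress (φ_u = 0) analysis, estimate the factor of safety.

FS = 3.79

Taking moments about the centre O, the resisting moment is provided by the undrained shear strength acting along the arc:
M_R = c_u·L_a·R = 84·14.20·8.2 = 9781.0 kN·m/m
M_D = W·d = 981·2.63 = 2580.0 kN·m/m
FS = M_R / M_D = 9781.0 / 2580.0 = 3.791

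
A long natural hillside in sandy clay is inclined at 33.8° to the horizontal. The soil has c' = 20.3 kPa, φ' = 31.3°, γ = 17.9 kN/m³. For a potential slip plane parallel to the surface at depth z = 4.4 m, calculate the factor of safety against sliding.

For an infinite slope with a slip plane parallel to the surface (no pore pressure): FS = [c' + γz cos²β tanφ'] / [γz sinβ cosβ].
γz = 17.9·4.4 = 78.76 kN/m²
Numerator = 20.3 + 78.76·cos²33.8°·tan31.3° = 20.3 + 78.76·0.6905·0.6080 = 53.368 kPa
Denominator = 78.76·sin33.8°·cos33.8° = 78.76·0.5563·0.8310 = 36.409 kPa
FS = 53.368 / 36.409 = 1.466

FS = 1.47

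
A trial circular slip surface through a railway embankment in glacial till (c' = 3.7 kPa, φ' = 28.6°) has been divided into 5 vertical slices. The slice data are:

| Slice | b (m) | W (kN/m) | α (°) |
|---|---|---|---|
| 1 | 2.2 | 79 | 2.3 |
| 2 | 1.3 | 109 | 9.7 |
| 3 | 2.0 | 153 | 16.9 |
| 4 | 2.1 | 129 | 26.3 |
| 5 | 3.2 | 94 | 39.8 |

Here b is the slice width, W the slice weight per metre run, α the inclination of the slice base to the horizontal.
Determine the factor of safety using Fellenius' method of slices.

Ordinary method of slices: FS = Σ[c'·Δl_i + (W_i cosα_i)·tanφ'] / Σ W_i sinα_i, with Δl_i = b_i / cosα_i.
Slice 1: Δl = 2.2/cos2.3° = 2.202 m; N'_1 = 79·cos2.3° = 78.9; c'Δl = 8.15; W sinα = 3.2
Slice 2: Δl = 1.3/cos9.7° = 1.319 m; N'_2 = 109·cos9.7° = 107.4; c'Δl = 4.88; W sinα = 18.4
Slice 3: Δl = 2.0/cos16.9° = 2.090 m; N'_3 = 153·cos16.9° = 146.4; c'Δl = 7.73; W sinα = 44.5
Slice 4: Δl = 2.1/cos26.3° = 2.342 m; N'_4 = 129·cos26.3° = 115.6; c'Δl = 8.67; W sinα = 57.2
Slice 5: Δl = 3.2/cos39.8° = 4.165 m; N'_5 = 94·cos39.8° = 72.2; c'Δl = 15.41; W sinα = 60.2
Σc'Δl = 44.8 kN/m; ΣN' = 520.6 kN/m; ΣW sinα = 183.3 kN/m
Resisting = 44.8 + 520.6·tan28.6° = 44.8 + 283.9 = 328.7 kN/m
FS = 328.7 / 183.3 = 1.793

FS = 1.79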